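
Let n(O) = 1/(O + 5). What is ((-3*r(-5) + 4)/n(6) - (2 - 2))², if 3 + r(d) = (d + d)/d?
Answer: 5929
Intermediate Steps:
r(d) = -1 (r(d) = -3 + (d + d)/d = -3 + (2*d)/d = -3 + 2 = -1)
n(O) = 1/(5 + O)
((-3*r(-5) + 4)/n(6) - (2 - 2))² = ((-3*(-1) + 4)/(1/(5 + 6)) - (2 - 2))² = ((3 + 4)/(1/11) - 1*0)² = (7/(1/11) + 0)² = (7*11 + 0)² = (77 + 0)² = 77² = 5929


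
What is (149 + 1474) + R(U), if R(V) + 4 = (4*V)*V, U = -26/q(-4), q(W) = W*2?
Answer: 6645/4 ≈ 1661.3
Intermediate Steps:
q(W) = 2*W
U = 13/4 (U = -26/(2*(-4)) = -26/(-8) = -26*(-⅛) = 13/4 ≈ 3.2500)
R(V) = -4 + 4*V² (R(V) = -4 + (4*V)*V = -4 + 4*V²)
(149 + 1474) + R(U) = (149 + 1474) + (-4 + 4*(13/4)²) = 1623 + (-4 + 4*(169/16)) = 1623 + (-4 + 169/4) = 1623 + 153/4 = 6645/4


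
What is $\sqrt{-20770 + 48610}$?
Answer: $8 \sqrt{435} \approx 166.85$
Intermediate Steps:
$\sqrt{-20770 + 48610} = \sqrt{27840} = 8 \sqrt{435}$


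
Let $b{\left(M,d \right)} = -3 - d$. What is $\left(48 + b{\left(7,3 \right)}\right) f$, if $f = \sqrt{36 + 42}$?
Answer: $42 \sqrt{78} \approx 370.93$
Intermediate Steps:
$f = \sqrt{78} \approx 8.8318$
$\left(48 + b{\left(7,3 \right)}\right) f = \left(48 - 6\right) \sqrt{78} = 42 \sqrt{78}$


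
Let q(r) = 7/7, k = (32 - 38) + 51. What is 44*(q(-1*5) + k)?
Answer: 2024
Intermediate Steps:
k = 45 (k = -6 + 51 = 45)
q(r) = 1 (q(r) = 7*(⅐) = 1)
44*(q(-1*5) + k) = 44*(1 + 45) = 44*46 = 2024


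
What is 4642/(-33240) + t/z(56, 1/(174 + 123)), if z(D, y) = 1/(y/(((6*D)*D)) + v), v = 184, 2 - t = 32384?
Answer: -366002864220121/61427520 ≈ -5.9583e+6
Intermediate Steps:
t = -32382 (t = 2 - 1*32384 = 2 - 32384 = -32382)
z(D, y) = 1/(184 + y/(6*D²)) (z(D, y) = 1/(y/(((6*D)*D)) + 184) = 1/(y/((6*D²)) + 184) = 1/(y*(1/(6*D²)) + 184) = 1/(y/(6*D²) + 184) = 1/(184 + y/(6*D²)))
4642/(-33240) + t/z(56, 1/(174 + 123)) = 4642/(-33240) - (5958288 + 771/(448*(174 + 123))) = 4642*(-1/33240) - 32382/(6*3136/(1/297 + 1104*3136)) = -2321/16620 - 32382/(6*3136/(1/297 + 3462144)) = -2321/16620 - 32382/(6*3136/(1028256769/297)) = -2321/16620 - 32382/(6*3136*(297/1028256769)) = -2321/16620 - 32382/5588352/1028256769 = -2321/16620 - 32382*1028256769/5588352 = -2321/16620 - 264261989633/44352 = -366002864220121/61427520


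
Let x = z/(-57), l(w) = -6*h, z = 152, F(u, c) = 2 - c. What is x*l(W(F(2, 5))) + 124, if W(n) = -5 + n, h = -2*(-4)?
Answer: 252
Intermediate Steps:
h = 8
l(w) = -48 (l(w) = -6*8 = -48)
x = -8/3 (x = 152/(-57) = 152*(-1/57) = -8/3 ≈ -2.6667)
x*l(W(F(2, 5))) + 124 = -8/3*(-48) + 124 = 128 + 124 = 252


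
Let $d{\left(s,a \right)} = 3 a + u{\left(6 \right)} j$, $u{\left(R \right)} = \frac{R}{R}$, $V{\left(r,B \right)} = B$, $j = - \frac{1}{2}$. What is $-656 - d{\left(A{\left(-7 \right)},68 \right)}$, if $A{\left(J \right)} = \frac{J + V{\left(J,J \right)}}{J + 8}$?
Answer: $- \frac{1719}{2} \approx -859.5$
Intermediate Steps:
$j = - \frac{1}{2}$ ($j = \left(-1\right) \frac{1}{2} = - \frac{1}{2} \approx -0.5$)
$u{\left(R \right)} = 1$
$A{\left(J \right)} = \frac{2 J}{8 + J}$ ($A{\left(J \right)} = \frac{J + J}{J + 8} = \frac{2 J}{8 + J}$)
$d{\left(s,a \right)} = - \frac{1}{2} + 3 a$ ($d{\left(s,a \right)} = 3 a + 1 \left(- \frac{1}{2}\right) = 3 a - \frac{1}{2} = - \frac{1}{2} + 3 a$)
$-656 - d{\left(A{\left(-7 \right)},68 \right)} = -656 - \left(- \frac{1}{2} + 3 \cdot 68\right) = -656 - \left(- \frac{1}{2} + 204\right) = -656 - \frac{407}{2} = - \frac{1719}{2}$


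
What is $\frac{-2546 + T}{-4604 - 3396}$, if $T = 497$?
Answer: $\frac{2049}{8000} \approx 0.25612$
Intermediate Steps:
$\frac{-2546 + T}{-4604 - 3396} = \frac{-2546 + 497}{-4604 - 3396} = - \frac{2049}{-8000} = \left(-2049\right) \left(- \frac{1}{8000}\right) = \frac{2049}{8000}$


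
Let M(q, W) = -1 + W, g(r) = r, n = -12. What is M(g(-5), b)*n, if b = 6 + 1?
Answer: -72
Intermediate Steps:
b = 7
M(g(-5), b)*n = (-1 + 7)*(-12) = 6*(-12) = -72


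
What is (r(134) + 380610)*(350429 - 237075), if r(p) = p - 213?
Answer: 43134710974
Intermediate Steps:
r(p) = -213 + p
(r(134) + 380610)*(350429 - 237075) = ((-213 + 134) + 380610)*(350429 - 237075) = (-79 + 380610)*113354 = 380531*113354 = 43134710974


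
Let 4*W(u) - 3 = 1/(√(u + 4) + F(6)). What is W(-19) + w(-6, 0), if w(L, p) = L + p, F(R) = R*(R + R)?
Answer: (-21*√15 + 1511*I)/(4*(√15 - 72*I)) ≈ -5.2465 - 0.00018624*I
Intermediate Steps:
F(R) = 2*R² (F(R) = R*(2*R) = 2*R²)
W(u) = ¾ + 1/(4*(72 + √(4 + u))) (W(u) = ¾ + 1/(4*(√(u + 4) + 2*6²)) = ¾ + 1/(4*(√(4 + u) + 2*36)) = ¾ + 1/(4*(√(4 + u) + 72)) = ¾ + 1/(4*(72 + √(4 + u))))
W(-19) + w(-6, 0) = (217 + 3*√(4 - 19))/(4*(72 + √(4 - 19))) + (-6 + 0) = (217 + 3*√(-15))/(4*(72 + √(-15))) - 6 = (217 + 3*(I*√15))/(4*(72 + I*√15)) - 6 = (217 + 3*I*√15)/(4*(72 + I*√15)) - 6 = -6 + (217 + 3*I*√15)/(4*(72 + I*√15))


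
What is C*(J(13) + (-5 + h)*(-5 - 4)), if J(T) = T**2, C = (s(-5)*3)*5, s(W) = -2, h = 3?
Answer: -5610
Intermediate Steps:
C = -30 (C = -2*3*5 = -6*5 = -30)
C*(J(13) + (-5 + h)*(-5 - 4)) = -30*(13**2 + (-5 + 3)*(-5 - 4)) = -30*(169 - 2*(-9)) = -30*(169 + 18) = -30*187 = -5610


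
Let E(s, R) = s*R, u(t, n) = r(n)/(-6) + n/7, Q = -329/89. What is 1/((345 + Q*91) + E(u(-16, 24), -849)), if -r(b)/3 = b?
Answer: -623/8155226 ≈ -7.6393e-5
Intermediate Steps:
Q = -329/89 (Q = -329*1/89 = -329/89 ≈ -3.6966)
r(b) = -3*b
u(t, n) = 9*n/14 (u(t, n) = -3*n/(-6) + n/7 = -3*n*(-⅙) + n*(⅐) = n/2 + n/7 = 9*n/14)
E(s, R) = R*s
1/((345 + Q*91) + E(u(-16, 24), -849)) = 1/((345 - 329/89*91) - 7641*24/14) = 1/((345 - 29939/89) - 849*108/7) = 1/(766/89 - 91692/7) = 1/(-8155226/623) = -623/8155226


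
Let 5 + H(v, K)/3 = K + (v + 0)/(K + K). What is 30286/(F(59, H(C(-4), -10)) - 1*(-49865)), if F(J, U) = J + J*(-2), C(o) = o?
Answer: 15143/24903 ≈ 0.60808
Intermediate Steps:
H(v, K) = -15 + 3*K + 3*v/(2*K) (H(v, K) = -15 + 3*(K + (v + 0)/(K + K)) = -15 + 3*(K + v/((2*K))) = -15 + 3*(K + v*(1/(2*K))) = -15 + 3*(K + v/(2*K)) = -15 + (3*K + 3*v/(2*K)) = -15 + 3*K + 3*v/(2*K))
F(J, U) = -J (F(J, U) = J - 2*J = -J)
30286/(F(59, H(C(-4), -10)) - 1*(-49865)) = 30286/(-1*59 - 1*(-49865)) = 30286/(-59 + 49865) = 30286/49806 = 30286*(1/49806) = 15143/24903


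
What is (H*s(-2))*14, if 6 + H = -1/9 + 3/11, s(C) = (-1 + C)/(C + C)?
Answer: -2023/33 ≈ -61.303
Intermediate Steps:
s(C) = (-1 + C)/(2*C) (s(C) = (-1 + C)/((2*C)) = (-1 + C)*(1/(2*C)) = (-1 + C)/(2*C))
H = -578/99 (H = -6 + (-1/9 + 3/11) = -6 + 16/99 = -578/99 ≈ -5.8384)
(H*s(-2))*14 = -289*(-1 - 2)/(99*(-2))*14 = -289*(-1)*(-3)/(99*2)*14 = -578/99*3/4*14 = -289/66*14 = -2023/33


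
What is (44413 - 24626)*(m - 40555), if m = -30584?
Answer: -1407627393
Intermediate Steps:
(44413 - 24626)*(m - 40555) = (44413 - 24626)*(-30584 - 40555) = 19787*(-71139) = -1407627393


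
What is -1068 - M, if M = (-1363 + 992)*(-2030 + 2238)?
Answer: 76100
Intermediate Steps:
M = -77168 (M = -371*208 = -77168)
-1068 - M = -1068 - 1*(-77168) = -1068 + 77168 = 76100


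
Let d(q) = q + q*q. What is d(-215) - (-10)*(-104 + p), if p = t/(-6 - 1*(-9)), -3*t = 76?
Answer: 403970/9 ≈ 44886.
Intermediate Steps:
t = -76/3 (t = -1/3*76 = -76/3 ≈ -25.333)
d(q) = q + q**2
p = -76/9 (p = -76/(3*(-6 - 1*(-9))) = -76/(3*(-6 + 9)) = -76/3/3 = -76/3*1/3 = -76/9 ≈ -8.4444)
d(-215) - (-10)*(-104 + p) = -215*(1 - 215) - (-10)*(-104 - 76/9) = -215*(-214) - (-10)*(-1012)/9 = 46010 - 1*10120/9 = 46010 - 10120/9 = 403970/9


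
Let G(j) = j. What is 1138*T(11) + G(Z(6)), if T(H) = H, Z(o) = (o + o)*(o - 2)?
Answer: 12566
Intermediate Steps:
Z(o) = 2*o*(-2 + o) (Z(o) = (2*o)*(-2 + o) = 2*o*(-2 + o))
1138*T(11) + G(Z(6)) = 1138*11 + 2*6*(-2 + 6) = 12518 + 2*6*4 = 12518 + 48 = 12566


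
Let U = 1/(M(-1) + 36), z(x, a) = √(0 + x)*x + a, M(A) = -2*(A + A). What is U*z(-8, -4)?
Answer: -⅒ - 2*I*√2/5 ≈ -0.1 - 0.56569*I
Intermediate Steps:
M(A) = -4*A
z(x, a) = a + x^(3/2) (z(x, a) = √x*x + a = x^(3/2) + a = a + x^(3/2))
U = 1/40 (U = 1/(-4*(-1) + 36) = 1/(4 + 36) = 1/40 ≈ 0.025000)
U*z(-8, -4) = (-4 + (-8)^(3/2))/40 = (-4 - 16*I*√2)/40 = -⅒ - 2*I*√2/5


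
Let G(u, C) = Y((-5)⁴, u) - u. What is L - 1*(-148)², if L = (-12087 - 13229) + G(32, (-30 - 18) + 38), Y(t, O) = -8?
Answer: -47260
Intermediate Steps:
G(u, C) = -8 - u
L = -25356 (L = (-12087 - 13229) + (-8 - 1*32) = -25316 + (-8 - 32) = -25316 - 40 = -25356)
L - 1*(-148)² = -25356 - 1*(-148)² = -25356 - 1*21904 = -25356 - 21904 = -47260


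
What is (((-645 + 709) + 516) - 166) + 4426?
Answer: 4840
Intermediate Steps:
(((-645 + 709) + 516) - 166) + 4426 = ((64 + 516) - 166) + 4426 = (580 - 166) + 4426 = 414 + 4426 = 4840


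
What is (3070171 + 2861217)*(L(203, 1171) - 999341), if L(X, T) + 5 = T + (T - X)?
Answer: -5914821633316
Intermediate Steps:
L(X, T) = -5 - X + 2*T (L(X, T) = -5 + (T + (T - X)) = -5 + (-X + 2*T) = -5 - X + 2*T)
(3070171 + 2861217)*(L(203, 1171) - 999341) = (3070171 + 2861217)*((-5 - 1*203 + 2*1171) - 999341) = 5931388*((-5 - 203 + 2342) - 999341) = 5931388*(2134 - 999341) = 5931388*(-997207) = -5914821633316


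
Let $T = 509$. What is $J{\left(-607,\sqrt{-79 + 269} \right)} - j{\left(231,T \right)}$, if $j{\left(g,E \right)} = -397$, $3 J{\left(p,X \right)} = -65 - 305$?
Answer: $\frac{821}{3} \approx 273.67$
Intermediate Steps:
$J{\left(p,X \right)} = - \frac{370}{3}$ ($J{\left(p,X \right)} = \frac{-65 - 305}{3} = \frac{1}{3} \left(-370\right) = - \frac{370}{3}$)
$J{\left(-607,\sqrt{-79 + 269} \right)} - j{\left(231,T \right)} = - \frac{370}{3} - -397 = - \frac{370}{3} + 397 = \frac{821}{3}$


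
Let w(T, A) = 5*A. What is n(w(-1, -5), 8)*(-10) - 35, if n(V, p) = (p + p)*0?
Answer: -35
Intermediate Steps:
n(V, p) = 0 (n(V, p) = (2*p)*0 = 0)
n(w(-1, -5), 8)*(-10) - 35 = 0*(-10) - 35 = 0 - 35 = -35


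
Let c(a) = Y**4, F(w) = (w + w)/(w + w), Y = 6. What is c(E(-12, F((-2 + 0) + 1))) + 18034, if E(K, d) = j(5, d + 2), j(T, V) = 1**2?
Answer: 19330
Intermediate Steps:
F(w) = 1 (F(w) = (2*w)/((2*w)) = (2*w)*(1/(2*w)) = 1)
j(T, V) = 1
E(K, d) = 1
c(a) = 1296 (c(a) = 6**4 = 1296)
c(E(-12, F((-2 + 0) + 1))) + 18034 = 1296 + 18034 = 19330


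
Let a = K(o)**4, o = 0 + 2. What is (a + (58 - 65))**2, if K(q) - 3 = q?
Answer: 381924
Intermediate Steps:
o = 2
K(q) = 3 + q
a = 625 (a = (3 + 2)**4 = 5**4 = 625)
(a + (58 - 65))**2 = (625 + (58 - 65))**2 = (625 - 7)**2 = 618**2 = 381924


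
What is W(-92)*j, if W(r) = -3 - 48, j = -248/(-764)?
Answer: -3162/191 ≈ -16.555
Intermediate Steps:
j = 62/191 (j = -248*(-1/764) = 62/191 ≈ 0.32461)
W(r) = -51
W(-92)*j = -51*62/191 = -3162/191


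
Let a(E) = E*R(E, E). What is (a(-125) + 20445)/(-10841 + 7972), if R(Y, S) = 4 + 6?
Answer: -19195/2869 ≈ -6.6905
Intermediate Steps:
R(Y, S) = 10
a(E) = 10*E (a(E) = E*10 = 10*E)
(a(-125) + 20445)/(-10841 + 7972) = (10*(-125) + 20445)/(-10841 + 7972) = (-1250 + 20445)/(-2869) = 19195*(-1/2869) = -19195/2869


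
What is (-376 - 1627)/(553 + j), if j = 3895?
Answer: -2003/4448 ≈ -0.45031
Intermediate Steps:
(-376 - 1627)/(553 + j) = (-376 - 1627)/(553 + 3895) = -2003/4448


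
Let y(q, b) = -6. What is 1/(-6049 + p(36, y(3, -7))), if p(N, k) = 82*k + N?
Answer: -1/6505 ≈ -0.00015373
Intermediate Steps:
p(N, k) = N + 82*k
1/(-6049 + p(36, y(3, -7))) = 1/(-6049 + (36 + 82*(-6))) = 1/(-6049 + (36 - 492)) = 1/(-6049 - 456) = 1/(-6505) = -1/6505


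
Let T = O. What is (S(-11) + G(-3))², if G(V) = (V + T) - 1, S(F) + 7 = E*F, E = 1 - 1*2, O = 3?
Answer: 9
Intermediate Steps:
T = 3
E = -1 (E = 1 - 2 = -1)
S(F) = -7 - F
G(V) = 2 + V (G(V) = (V + 3) - 1 = (3 + V) - 1 = 2 + V)
(S(-11) + G(-3))² = ((-7 - 1*(-11)) + (2 - 3))² = ((-7 + 11) - 1)² = (4 - 1)² = 3² = 9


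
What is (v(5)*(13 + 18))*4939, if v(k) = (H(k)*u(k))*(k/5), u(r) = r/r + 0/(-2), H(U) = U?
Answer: 765545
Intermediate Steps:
u(r) = 1 (u(r) = 1 + 0*(-½) = 1 + 0 = 1)
v(k) = k²/5 (v(k) = (k*1)*(k/5) = k*(k*(⅕)) = k*(k/5) = k²/5)
(v(5)*(13 + 18))*4939 = (((⅕)*5²)*(13 + 18))*4939 = (((⅕)*25)*31)*4939 = (5*31)*4939 = 155*4939 = 765545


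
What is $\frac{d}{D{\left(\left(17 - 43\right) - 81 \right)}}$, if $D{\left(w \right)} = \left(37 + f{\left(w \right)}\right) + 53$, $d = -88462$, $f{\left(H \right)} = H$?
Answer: $\frac{88462}{17} \approx 5203.6$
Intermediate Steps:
$D{\left(w \right)} = 90 + w$ ($D{\left(w \right)} = \left(37 + w\right) + 53 = 90 + w$)
$\frac{d}{D{\left(\left(17 - 43\right) - 81 \right)}} = - \frac{88462}{90 + \left(\left(17 - 43\right) - 81\right)} = - \frac{88462}{90 - 107} = - \frac{88462}{-17} = \left(-88462\right) \left(- \frac{1}{17}\right) = \frac{88462}{17}$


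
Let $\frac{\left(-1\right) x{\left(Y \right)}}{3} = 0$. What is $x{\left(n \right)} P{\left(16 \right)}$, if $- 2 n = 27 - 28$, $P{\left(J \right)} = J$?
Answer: $0$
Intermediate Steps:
$n = \frac{1}{2}$ ($n = - \frac{27 - 28}{2} = \left(- \frac{1}{2}\right) \left(-1\right) = \frac{1}{2} \approx 0.5$)
$x{\left(Y \right)} = 0$ ($x{\left(Y \right)} = \left(-3\right) 0 = 0$)
$x{\left(n \right)} P{\left(16 \right)} = 0 \cdot 16 = 0$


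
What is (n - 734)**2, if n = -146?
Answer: 774400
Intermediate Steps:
(n - 734)**2 = (-146 - 734)**2 = (-880)**2 = 774400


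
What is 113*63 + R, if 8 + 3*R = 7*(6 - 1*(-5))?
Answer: 7142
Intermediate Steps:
R = 23 (R = -8/3 + (7*(6 - 1*(-5)))/3 = -8/3 + (7*(6 + 5))/3 = -8/3 + (7*11)/3 = -8/3 + (⅓)*77 = -8/3 + 77/3 = 23)
113*63 + R = 113*63 + 23 = 7119 + 23 = 7142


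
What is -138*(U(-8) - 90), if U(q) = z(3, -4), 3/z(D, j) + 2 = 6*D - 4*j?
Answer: 198513/16 ≈ 12407.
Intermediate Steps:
z(D, j) = 3/(-2 - 4*j + 6*D) (z(D, j) = 3/(-2 + (6*D - 4*j)) = 3/(-2 + (-4*j + 6*D)) = 3/(-2 - 4*j + 6*D))
U(q) = 3/32 (U(q) = -3/(2 - 6*3 + 4*(-4)) = -3/(2 - 18 - 16) = -3/(-32) = -3*(-1/32) = 3/32)
-138*(U(-8) - 90) = -138*(3/32 - 90) = -138*(-2877/32) = 198513/16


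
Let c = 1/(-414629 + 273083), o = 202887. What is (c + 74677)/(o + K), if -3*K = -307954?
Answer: 10570230641/43247728930 ≈ 0.24441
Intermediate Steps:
K = 307954/3 (K = -1/3*(-307954) = 307954/3 ≈ 1.0265e+5)
c = -1/141546 (c = 1/(-141546) = -1/141546 ≈ -7.0648e-6)
(c + 74677)/(o + K) = (-1/141546 + 74677)/(202887 + 307954/3) = 10570230641/(141546*(916615/3)) = (10570230641/141546)*(3/916615) = 10570230641/43247728930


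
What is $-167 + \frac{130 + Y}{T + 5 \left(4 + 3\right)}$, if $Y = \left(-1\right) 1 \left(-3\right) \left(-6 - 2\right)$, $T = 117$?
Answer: $- \frac{12639}{76} \approx -166.3$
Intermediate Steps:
$Y = -24$ ($Y = \left(-1\right) \left(-3\right) \left(-8\right) = 3 \left(-8\right) = -24$)
$-167 + \frac{130 + Y}{T + 5 \left(4 + 3\right)} = -167 + \frac{130 - 24}{117 + 5 \left(4 + 3\right)} = -167 + \frac{106}{117 + 5 \cdot 7} = -167 + \frac{106}{117 + 35} = -167 + \frac{106}{152} = -167 + 106 \cdot \frac{1}{152} = -167 + \frac{53}{76} = - \frac{12639}{76}$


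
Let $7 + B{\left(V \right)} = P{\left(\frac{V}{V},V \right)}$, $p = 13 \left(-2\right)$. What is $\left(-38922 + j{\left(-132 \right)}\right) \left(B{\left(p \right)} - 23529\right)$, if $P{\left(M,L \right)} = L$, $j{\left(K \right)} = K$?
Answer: $920190348$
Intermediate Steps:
$p = -26$
$B{\left(V \right)} = -7 + V$
$\left(-38922 + j{\left(-132 \right)}\right) \left(B{\left(p \right)} - 23529\right) = \left(-38922 - 132\right) \left(\left(-7 - 26\right) - 23529\right) = - 39054 \left(-33 - 23529\right) = \left(-39054\right) \left(-23562\right) = 920190348$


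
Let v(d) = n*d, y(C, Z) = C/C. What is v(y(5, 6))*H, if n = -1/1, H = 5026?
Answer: -5026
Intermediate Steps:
y(C, Z) = 1
n = -1 (n = -1*1 = -1)
v(d) = -d
v(y(5, 6))*H = -1*1*5026 = -1*5026 = -5026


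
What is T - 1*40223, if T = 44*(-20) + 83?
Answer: -41020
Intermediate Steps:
T = -797 (T = -880 + 83 = -797)
T - 1*40223 = -797 - 1*40223 = -797 - 40223 = -41020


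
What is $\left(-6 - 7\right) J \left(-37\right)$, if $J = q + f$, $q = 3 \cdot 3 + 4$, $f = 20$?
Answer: $15873$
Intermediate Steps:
$q = 13$ ($q = 9 + 4 = 13$)
$J = 33$ ($J = 13 + 20 = 33$)
$\left(-6 - 7\right) J \left(-37\right) = \left(-6 - 7\right) 33 \left(-37\right) = \left(-13\right) 33 \left(-37\right) = \left(-429\right) \left(-37\right) = 15873$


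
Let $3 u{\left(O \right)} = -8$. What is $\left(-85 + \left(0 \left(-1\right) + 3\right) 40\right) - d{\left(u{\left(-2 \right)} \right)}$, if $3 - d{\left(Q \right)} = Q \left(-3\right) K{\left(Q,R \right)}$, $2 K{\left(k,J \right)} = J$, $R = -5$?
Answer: $12$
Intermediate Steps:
$u{\left(O \right)} = - \frac{8}{3}$ ($u{\left(O \right)} = \frac{1}{3} \left(-8\right) = - \frac{8}{3}$)
$K{\left(k,J \right)} = \frac{J}{2}$
$d{\left(Q \right)} = 3 - \frac{15 Q}{2}$ ($d{\left(Q \right)} = 3 - Q \left(-3\right) \frac{1}{2} \left(-5\right) = 3 - - 3 Q \left(- \frac{5}{2}\right) = 3 - \frac{15 Q}{2}$)
$\left(-85 + \left(0 \left(-1\right) + 3\right) 40\right) - d{\left(u{\left(-2 \right)} \right)} = \left(-85 + \left(0 \left(-1\right) + 3\right) 40\right) - \left(3 - -20\right) = \left(-85 + \left(0 + 3\right) 40\right) - \left(3 + 20\right) = \left(-85 + 3 \cdot 40\right) - 23 = \left(-85 + 120\right) - 23 = 35 - 23 = 12$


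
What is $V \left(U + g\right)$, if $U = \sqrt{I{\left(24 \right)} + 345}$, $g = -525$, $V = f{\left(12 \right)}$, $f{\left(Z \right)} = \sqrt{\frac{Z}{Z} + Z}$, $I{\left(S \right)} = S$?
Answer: $3 \sqrt{13} \left(-175 + \sqrt{41}\right) \approx -1823.7$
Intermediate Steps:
$f{\left(Z \right)} = \sqrt{1 + Z}$
$V = \sqrt{13}$ ($V = \sqrt{1 + 12} = \sqrt{13} \approx 3.6056$)
$U = 3 \sqrt{41}$ ($U = \sqrt{24 + 345} = \sqrt{369} = 3 \sqrt{41} \approx 19.209$)
$V \left(U + g\right) = \sqrt{13} \left(3 \sqrt{41} - 525\right) = \sqrt{13} \left(-525 + 3 \sqrt{41}\right)$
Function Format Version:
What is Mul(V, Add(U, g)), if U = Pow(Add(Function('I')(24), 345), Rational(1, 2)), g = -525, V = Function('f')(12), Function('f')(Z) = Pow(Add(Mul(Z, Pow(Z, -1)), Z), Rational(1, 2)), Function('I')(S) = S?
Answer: Mul(3, Pow(13, Rational(1, 2)), Add(-175, Pow(41, Rational(1, 2)))) ≈ -1823.7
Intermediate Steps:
Function('f')(Z) = Pow(Add(1, Z), Rational(1, 2))
V = Pow(13, Rational(1, 2)) (V = Pow(Add(1, 12), Rational(1, 2)) = Pow(13, Rational(1, 2)) ≈ 3.6056)
U = Mul(3, Pow(41, Rational(1, 2))) (U = Pow(Add(24, 345), Rational(1, 2)) = Pow(369, Rational(1, 2)) = Mul(3, Pow(41, Rational(1, 2))) ≈ 19.209)
Mul(V, Add(U, g)) = Mul(Pow(13, Rational(1, 2)), Add(Mul(3, Pow(41, Rational(1, 2))), -525)) = Mul(Pow(13, Rational(1, 2)), Add(-525, Mul(3, Pow(41, Rational(1, 2)))))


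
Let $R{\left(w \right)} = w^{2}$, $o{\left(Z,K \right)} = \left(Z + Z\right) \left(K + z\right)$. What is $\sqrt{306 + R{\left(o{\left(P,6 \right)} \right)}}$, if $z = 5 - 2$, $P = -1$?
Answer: $3 \sqrt{70} \approx 25.1$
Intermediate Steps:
$z = 3$
$o{\left(Z,K \right)} = 2 Z \left(3 + K\right)$ ($o{\left(Z,K \right)} = \left(Z + Z\right) \left(K + 3\right) = 2 Z \left(3 + K\right)$)
$\sqrt{306 + R{\left(o{\left(P,6 \right)} \right)}} = \sqrt{306 + \left(2 \left(-1\right) \left(3 + 6\right)\right)^{2}} = \sqrt{306 + \left(2 \left(-1\right) 9\right)^{2}} = \sqrt{306 + \left(-18\right)^{2}} = \sqrt{306 + 324} = \sqrt{630} = 3 \sqrt{70}$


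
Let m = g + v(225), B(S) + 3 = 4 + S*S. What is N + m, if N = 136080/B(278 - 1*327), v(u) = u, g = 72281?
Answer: 87147746/1201 ≈ 72563.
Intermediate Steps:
B(S) = 1 + S² (B(S) = -3 + (4 + S*S) = -3 + (4 + S²) = 1 + S²)
N = 68040/1201 (N = 136080/(1 + (278 - 1*327)²) = 136080/(1 + (278 - 327)²) = 136080/(1 + (-49)²) = 136080/(1 + 2401) = 136080/2402 = 136080*(1/2402) = 68040/1201 ≈ 56.653)
m = 72506 (m = 72281 + 225 = 72506)
N + m = 68040/1201 + 72506 = 87147746/1201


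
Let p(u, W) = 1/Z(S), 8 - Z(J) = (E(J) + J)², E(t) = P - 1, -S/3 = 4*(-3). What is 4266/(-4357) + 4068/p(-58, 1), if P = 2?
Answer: -24122743902/4357 ≈ -5.5366e+6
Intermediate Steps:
S = 36 (S = -12*(-3) = -3*(-12) = 36)
E(t) = 1 (E(t) = 2 - 1 = 1)
Z(J) = 8 - (1 + J)²
p(u, W) = -1/1361 (p(u, W) = 1/(8 - (1 + 36)²) = 1/(8 - 1*37²) = 1/(8 - 1*1369) = 1/(8 - 1369) = 1/(-1361) = -1/1361)
4266/(-4357) + 4068/p(-58, 1) = 4266/(-4357) + 4068/(-1/1361) = 4266*(-1/4357) + 4068*(-1361) = -4266/4357 - 5536548 = -24122743902/4357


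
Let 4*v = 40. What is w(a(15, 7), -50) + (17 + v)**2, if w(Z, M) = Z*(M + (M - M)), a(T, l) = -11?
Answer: 1279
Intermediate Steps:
v = 10 (v = (1/4)*40 = 10)
w(Z, M) = M*Z (w(Z, M) = Z*(M + 0) = Z*M = M*Z)
w(a(15, 7), -50) + (17 + v)**2 = -50*(-11) + (17 + 10)**2 = 550 + 27**2 = 550 + 729 = 1279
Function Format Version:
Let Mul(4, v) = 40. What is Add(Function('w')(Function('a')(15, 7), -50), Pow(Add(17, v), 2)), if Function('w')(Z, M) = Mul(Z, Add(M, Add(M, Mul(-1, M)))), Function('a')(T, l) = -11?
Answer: 1279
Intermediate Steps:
v = 10 (v = Mul(Rational(1, 4), 40) = 10)
Function('w')(Z, M) = Mul(M, Z) (Function('w')(Z, M) = Mul(Z, Add(M, 0)) = Mul(Z, M) = Mul(M, Z))
Add(Function('w')(Function('a')(15, 7), -50), Pow(Add(17, v), 2)) = Add(Mul(-50, -11), Pow(Add(17, 10), 2)) = Add(550, Pow(27, 2)) = Add(550, 729) = 1279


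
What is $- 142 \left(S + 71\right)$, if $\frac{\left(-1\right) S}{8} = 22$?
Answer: $14910$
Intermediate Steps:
$S = -176$ ($S = \left(-8\right) 22 = -176$)
$- 142 \left(S + 71\right) = - 142 \left(-176 + 71\right) = \left(-142\right) \left(-105\right) = 14910$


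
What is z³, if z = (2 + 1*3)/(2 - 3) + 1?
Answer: -64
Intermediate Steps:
z = -4 (z = (2 + 3)/(-1) + 1 = -1*5 + 1 = -5 + 1 = -4)
z³ = (-4)³ = -64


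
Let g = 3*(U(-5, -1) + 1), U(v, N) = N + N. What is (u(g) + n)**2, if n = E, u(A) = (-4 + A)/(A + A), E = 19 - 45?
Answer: 22201/36 ≈ 616.69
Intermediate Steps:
U(v, N) = 2*N
g = -3 (g = 3*(2*(-1) + 1) = 3*(-2 + 1) = 3*(-1) = -3)
E = -26
u(A) = (-4 + A)/(2*A) (u(A) = (-4 + A)/((2*A)) = (-4 + A)*(1/(2*A)) = (-4 + A)/(2*A))
n = -26
(u(g) + n)**2 = ((1/2)*(-4 - 3)/(-3) - 26)**2 = ((1/2)*(-1/3)*(-7) - 26)**2 = (7/6 - 26)**2 = (-149/6)**2 = 22201/36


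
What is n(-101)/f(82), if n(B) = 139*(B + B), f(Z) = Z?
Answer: -14039/41 ≈ -342.41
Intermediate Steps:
n(B) = 278*B (n(B) = 139*(2*B) = 278*B)
n(-101)/f(82) = (278*(-101))/82 = -28078*1/82 = -14039/41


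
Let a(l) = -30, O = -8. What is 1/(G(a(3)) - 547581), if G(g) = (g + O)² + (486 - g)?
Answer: -1/545621 ≈ -1.8328e-6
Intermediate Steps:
G(g) = 486 + (-8 + g)² - g (G(g) = (g - 8)² + (486 - g) = (-8 + g)² + (486 - g) = 486 + (-8 + g)² - g)
1/(G(a(3)) - 547581) = 1/((486 + (-8 - 30)² - 1*(-30)) - 547581) = 1/((486 + (-38)² + 30) - 547581) = 1/((486 + 1444 + 30) - 547581) = 1/(1960 - 547581) = 1/(-545621) = -1/545621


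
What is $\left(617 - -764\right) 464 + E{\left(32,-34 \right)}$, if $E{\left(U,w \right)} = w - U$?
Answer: $640718$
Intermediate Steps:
$\left(617 - -764\right) 464 + E{\left(32,-34 \right)} = \left(617 - -764\right) 464 - 66 = \left(617 + 764\right) 464 - 66 = 1381 \cdot 464 - 66 = 640784 - 66 = 640718$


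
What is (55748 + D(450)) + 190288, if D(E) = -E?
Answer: 245586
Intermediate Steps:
(55748 + D(450)) + 190288 = (55748 - 1*450) + 190288 = (55748 - 450) + 190288 = 55298 + 190288 = 245586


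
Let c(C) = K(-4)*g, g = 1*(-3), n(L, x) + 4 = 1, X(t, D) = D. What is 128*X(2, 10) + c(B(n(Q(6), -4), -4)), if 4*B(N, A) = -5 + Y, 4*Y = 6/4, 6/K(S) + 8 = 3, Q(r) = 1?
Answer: 6418/5 ≈ 1283.6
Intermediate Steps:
n(L, x) = -3 (n(L, x) = -4 + 1 = -3)
g = -3
K(S) = -6/5 (K(S) = 6/(-8 + 3) = 6/(-5) = 6*(-1/5) = -6/5)
Y = 3/8 (Y = (6/4)/4 = (6*(1/4))/4 = (1/4)*(3/2) = 3/8 ≈ 0.37500)
B(N, A) = -37/32 (B(N, A) = (-5 + 3/8)/4 = (1/4)*(-37/8) = -37/32)
c(C) = 18/5 (c(C) = -6/5*(-3) = 18/5)
128*X(2, 10) + c(B(n(Q(6), -4), -4)) = 128*10 + 18/5 = 1280 + 18/5 = 6418/5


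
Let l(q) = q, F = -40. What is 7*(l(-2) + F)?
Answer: -294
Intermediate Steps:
7*(l(-2) + F) = 7*(-2 - 40) = 7*(-42) = -294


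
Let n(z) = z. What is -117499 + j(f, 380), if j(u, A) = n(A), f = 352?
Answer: -117119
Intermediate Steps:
j(u, A) = A
-117499 + j(f, 380) = -117499 + 380 = -117119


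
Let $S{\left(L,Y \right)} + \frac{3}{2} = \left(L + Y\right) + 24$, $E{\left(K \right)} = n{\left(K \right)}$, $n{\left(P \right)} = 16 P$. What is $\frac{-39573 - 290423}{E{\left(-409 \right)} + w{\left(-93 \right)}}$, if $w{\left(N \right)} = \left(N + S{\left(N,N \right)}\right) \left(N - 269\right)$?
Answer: $- \frac{329996}{86309} \approx -3.8234$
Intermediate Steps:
$E{\left(K \right)} = 16 K$
$S{\left(L,Y \right)} = \frac{45}{2} + L + Y$ ($S{\left(L,Y \right)} = - \frac{3}{2} + \left(\left(L + Y\right) + 24\right) = - \frac{3}{2} + \left(24 + L + Y\right) = \frac{45}{2} + L + Y$)
$w{\left(N \right)} = \left(-269 + N\right) \left(\frac{45}{2} + 3 N\right)$ ($w{\left(N \right)} = \left(N + \left(\frac{45}{2} + N + N\right)\right) \left(N - 269\right) = \left(N + \left(\frac{45}{2} + 2 N\right)\right) \left(-269 + N\right) = \left(\frac{45}{2} + 3 N\right) \left(-269 + N\right) = \left(-269 + N\right) \left(\frac{45}{2} + 3 N\right)$)
$\frac{-39573 - 290423}{E{\left(-409 \right)} + w{\left(-93 \right)}} = \frac{-39573 - 290423}{16 \left(-409\right) - \left(-66906 - 25947\right)} = - \frac{329996}{-6544 + \left(- \frac{12105}{2} + 3 \cdot 8649 + \frac{145917}{2}\right)} = - \frac{329996}{-6544 + \left(- \frac{12105}{2} + 25947 + \frac{145917}{2}\right)} = - \frac{329996}{-6544 + 92853} = - \frac{329996}{86309}$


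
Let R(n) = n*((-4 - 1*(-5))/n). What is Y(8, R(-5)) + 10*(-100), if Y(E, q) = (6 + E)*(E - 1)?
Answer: -902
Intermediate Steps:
R(n) = 1 (R(n) = n*((-4 + 5)/n) = n*(1/n) = n/n = 1)
Y(E, q) = (-1 + E)*(6 + E) (Y(E, q) = (6 + E)*(-1 + E) = (-1 + E)*(6 + E))
Y(8, R(-5)) + 10*(-100) = (-6 + 8² + 5*8) + 10*(-100) = (-6 + 64 + 40) - 1000 = 98 - 1000 = -902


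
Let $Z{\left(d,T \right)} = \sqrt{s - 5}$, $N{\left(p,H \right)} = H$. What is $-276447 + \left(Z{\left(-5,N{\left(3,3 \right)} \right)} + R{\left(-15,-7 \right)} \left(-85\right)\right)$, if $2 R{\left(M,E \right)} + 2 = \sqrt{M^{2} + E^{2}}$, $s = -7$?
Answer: $-276362 - \frac{85 \sqrt{274}}{2} + 2 i \sqrt{3} \approx -2.7707 \cdot 10^{5} + 3.4641 i$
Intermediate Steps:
$Z{\left(d,T \right)} = 2 i \sqrt{3}$ ($Z{\left(d,T \right)} = \sqrt{-7 - 5} = \sqrt{-12} = 2 i \sqrt{3}$)
$R{\left(M,E \right)} = -1 + \frac{\sqrt{E^{2} + M^{2}}}{2}$ ($R{\left(M,E \right)} = -1 + \frac{\sqrt{M^{2} + E^{2}}}{2} = -1 + \frac{\sqrt{E^{2} + M^{2}}}{2}$)
$-276447 + \left(Z{\left(-5,N{\left(3,3 \right)} \right)} + R{\left(-15,-7 \right)} \left(-85\right)\right) = -276447 + \left(2 i \sqrt{3} + \left(-1 + \frac{\sqrt{\left(-7\right)^{2} + \left(-15\right)^{2}}}{2}\right) \left(-85\right)\right) = -276447 + \left(2 i \sqrt{3} + \left(-1 + \frac{\sqrt{49 + 225}}{2}\right) \left(-85\right)\right) = -276447 + \left(2 i \sqrt{3} + \left(-1 + \frac{\sqrt{274}}{2}\right) \left(-85\right)\right) = -276447 + \left(2 i \sqrt{3} + \left(85 - \frac{85 \sqrt{274}}{2}\right)\right) = -276447 + \left(85 - \frac{85 \sqrt{274}}{2} + 2 i \sqrt{3}\right) = -276362 - \frac{85 \sqrt{274}}{2} + 2 i \sqrt{3}$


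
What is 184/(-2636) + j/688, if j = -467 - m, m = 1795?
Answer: -761153/226696 ≈ -3.3576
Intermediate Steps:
j = -2262 (j = -467 - 1*1795 = -467 - 1795 = -2262)
184/(-2636) + j/688 = 184/(-2636) - 2262/688 = 184*(-1/2636) - 2262*1/688 = -46/659 - 1131/344 = -761153/226696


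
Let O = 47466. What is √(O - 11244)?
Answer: √36222 ≈ 190.32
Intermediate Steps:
√(O - 11244) = √(47466 - 11244) = √36222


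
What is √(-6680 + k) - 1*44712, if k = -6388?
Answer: -44712 + 66*I*√3 ≈ -44712.0 + 114.32*I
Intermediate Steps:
√(-6680 + k) - 1*44712 = √(-6680 - 6388) - 1*44712 = √(-13068) - 44712 = 66*I*√3 - 44712 = -44712 + 66*I*√3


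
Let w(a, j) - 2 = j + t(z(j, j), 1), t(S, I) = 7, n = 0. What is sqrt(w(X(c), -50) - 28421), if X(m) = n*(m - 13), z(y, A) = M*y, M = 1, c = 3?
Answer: I*sqrt(28462) ≈ 168.71*I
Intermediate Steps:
z(y, A) = y (z(y, A) = 1*y = y)
X(m) = 0 (X(m) = 0*(m - 13) = 0*(-13 + m) = 0)
w(a, j) = 9 + j (w(a, j) = 2 + (j + 7) = 2 + (7 + j) = 9 + j)
sqrt(w(X(c), -50) - 28421) = sqrt((9 - 50) - 28421) = sqrt(-41 - 28421) = sqrt(-28462) = I*sqrt(28462)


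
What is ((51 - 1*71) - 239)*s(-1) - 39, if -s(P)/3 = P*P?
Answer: 738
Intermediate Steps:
s(P) = -3*P² (s(P) = -3*P*P = -3*P²)
((51 - 1*71) - 239)*s(-1) - 39 = ((51 - 1*71) - 239)*(-3*(-1)²) - 39 = ((51 - 71) - 239)*(-3*1) - 39 = (-20 - 239)*(-3) - 39 = -259*(-3) - 39 = 777 - 39 = 738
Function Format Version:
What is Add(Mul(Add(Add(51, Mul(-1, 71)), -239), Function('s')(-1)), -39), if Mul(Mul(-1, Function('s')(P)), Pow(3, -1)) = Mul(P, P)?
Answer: 738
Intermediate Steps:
Function('s')(P) = Mul(-3, Pow(P, 2)) (Function('s')(P) = Mul(-3, Mul(P, P)) = Mul(-3, Pow(P, 2)))
Add(Mul(Add(Add(51, Mul(-1, 71)), -239), Function('s')(-1)), -39) = Add(Mul(Add(Add(51, Mul(-1, 71)), -239), Mul(-3, Pow(-1, 2))), -39) = Add(Mul(Add(Add(51, -71), -239), Mul(-3, 1)), -39) = Add(Mul(Add(-20, -239), -3), -39) = Add(Mul(-259, -3), -39) = Add(777, -39) = 738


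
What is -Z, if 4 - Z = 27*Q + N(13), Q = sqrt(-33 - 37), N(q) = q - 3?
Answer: 6 + 27*I*sqrt(70) ≈ 6.0 + 225.9*I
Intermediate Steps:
N(q) = -3 + q
Q = I*sqrt(70) (Q = sqrt(-70) = I*sqrt(70) ≈ 8.3666*I)
Z = -6 - 27*I*sqrt(70) (Z = 4 - (27*(I*sqrt(70)) + (-3 + 13)) = 4 - (27*I*sqrt(70) + 10) = 4 - (10 + 27*I*sqrt(70)) = 4 + (-10 - 27*I*sqrt(70)) = -6 - 27*I*sqrt(70) ≈ -6.0 - 225.9*I)
-Z = -(-6 - 27*I*sqrt(70)) = 6 + 27*I*sqrt(70)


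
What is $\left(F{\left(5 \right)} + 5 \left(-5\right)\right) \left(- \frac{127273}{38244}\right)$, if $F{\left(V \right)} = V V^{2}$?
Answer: $- \frac{3181825}{9561} \approx -332.79$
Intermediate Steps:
$F{\left(V \right)} = V^{3}$
$\left(F{\left(5 \right)} + 5 \left(-5\right)\right) \left(- \frac{127273}{38244}\right) = \left(5^{3} + 5 \left(-5\right)\right) \left(- \frac{127273}{38244}\right) = \left(125 - 25\right) \left(\left(-127273\right) \frac{1}{38244}\right) = 100 \left(- \frac{127273}{38244}\right) = - \frac{3181825}{9561}$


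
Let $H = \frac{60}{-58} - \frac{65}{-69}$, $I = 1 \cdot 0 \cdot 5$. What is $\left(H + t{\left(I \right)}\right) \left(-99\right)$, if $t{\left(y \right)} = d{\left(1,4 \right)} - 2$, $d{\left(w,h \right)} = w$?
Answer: $\frac{72138}{667} \approx 108.15$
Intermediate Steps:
$I = 0$ ($I = 0 \cdot 5 = 0$)
$t{\left(y \right)} = -1$ ($t{\left(y \right)} = 1 - 2 = -1$)
$H = - \frac{185}{2001}$ ($H = 60 \left(- \frac{1}{58}\right) - - \frac{65}{69} = - \frac{30}{29} + \frac{65}{69} = - \frac{185}{2001} \approx -0.092454$)
$\left(H + t{\left(I \right)}\right) \left(-99\right) = \left(- \frac{185}{2001} - 1\right) \left(-99\right) = \left(- \frac{2186}{2001}\right) \left(-99\right) = \frac{72138}{667}$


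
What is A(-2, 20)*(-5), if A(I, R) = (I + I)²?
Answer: -80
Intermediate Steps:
A(I, R) = 4*I² (A(I, R) = (2*I)² = 4*I²)
A(-2, 20)*(-5) = (4*(-2)²)*(-5) = (4*4)*(-5) = 16*(-5) = -80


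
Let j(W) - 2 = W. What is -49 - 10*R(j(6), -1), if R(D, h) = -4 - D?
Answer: 71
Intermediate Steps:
j(W) = 2 + W
-49 - 10*R(j(6), -1) = -49 - 10*(-4 - (2 + 6)) = -49 - 10*(-4 - 1*8) = -49 - 10*(-4 - 8) = -49 - 10*(-12) = -49 + 120 = 71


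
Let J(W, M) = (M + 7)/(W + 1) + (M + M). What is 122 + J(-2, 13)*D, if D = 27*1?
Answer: 284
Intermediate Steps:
D = 27
J(W, M) = 2*M + (7 + M)/(1 + W) (J(W, M) = (7 + M)/(1 + W) + 2*M = 2*M + (7 + M)/(1 + W))
122 + J(-2, 13)*D = 122 + ((7 + 3*13 + 2*13*(-2))/(1 - 2))*27 = 122 + ((7 + 39 - 52)/(-1))*27 = 122 - 1*(-6)*27 = 122 + 6*27 = 122 + 162 = 284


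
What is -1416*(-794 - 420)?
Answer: 1719024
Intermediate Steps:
-1416*(-794 - 420) = -1416*(-1214) = 1719024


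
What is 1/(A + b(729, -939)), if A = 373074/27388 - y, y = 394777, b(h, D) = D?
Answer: -13694/5418748367 ≈ -2.5272e-6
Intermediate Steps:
A = -5405889701/13694 (A = 373074/27388 - 1*394777 = 373074*(1/27388) - 394777 = 186537/13694 - 394777 = -5405889701/13694 ≈ -3.9476e+5)
1/(A + b(729, -939)) = 1/(-5405889701/13694 - 939) = 1/(-5418748367/13694) = -13694/5418748367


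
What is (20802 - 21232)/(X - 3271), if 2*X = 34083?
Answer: -860/27541 ≈ -0.031226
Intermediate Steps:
X = 34083/2 (X = (1/2)*34083 = 34083/2 ≈ 17042.)
(20802 - 21232)/(X - 3271) = (20802 - 21232)/(34083/2 - 3271) = -430/27541/2 = -430*2/27541 = -860/27541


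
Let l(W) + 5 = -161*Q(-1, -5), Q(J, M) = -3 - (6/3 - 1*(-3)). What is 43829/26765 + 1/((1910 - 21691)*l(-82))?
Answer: 1112337172302/679269550595 ≈ 1.6375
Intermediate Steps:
Q(J, M) = -8 (Q(J, M) = -3 - (6*(1/3) + 3) = -3 - (2 + 3) = -3 - 1*5 = -3 - 5 = -8)
l(W) = 1283 (l(W) = -5 - 161*(-8) = -5 + 1288 = 1283)
43829/26765 + 1/((1910 - 21691)*l(-82)) = 43829/26765 + 1/((1910 - 21691)*1283) = 43829*(1/26765) + (1/1283)/(-19781) = 43829/26765 - 1/19781*1/1283 = 43829/26765 - 1/25379023 = 1112337172302/679269550595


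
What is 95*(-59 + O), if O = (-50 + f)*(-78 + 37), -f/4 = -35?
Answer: -356155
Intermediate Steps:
f = 140 (f = -4*(-35) = 140)
O = -3690 (O = (-50 + 140)*(-78 + 37) = 90*(-41) = -3690)
95*(-59 + O) = 95*(-59 - 3690) = 95*(-3749) = -356155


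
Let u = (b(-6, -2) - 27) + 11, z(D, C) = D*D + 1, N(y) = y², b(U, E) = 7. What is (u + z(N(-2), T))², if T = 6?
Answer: 64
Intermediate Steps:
z(D, C) = 1 + D² (z(D, C) = D² + 1 = 1 + D²)
u = -9 (u = (7 - 27) + 11 = -20 + 11 = -9)
(u + z(N(-2), T))² = (-9 + (1 + ((-2)²)²))² = (-9 + (1 + 4²))² = (-9 + (1 + 16))² = (-9 + 17)² = 8² = 64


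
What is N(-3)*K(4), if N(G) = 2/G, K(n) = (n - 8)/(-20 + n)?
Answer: -1/6 ≈ -0.16667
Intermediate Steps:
K(n) = (-8 + n)/(-20 + n)
N(-3)*K(4) = (2/(-3))*((-8 + 4)/(-20 + 4)) = (2*(-1/3))*(-4/(-16)) = -(-1)*(-4)/24 = -2/3*1/4 = -1/6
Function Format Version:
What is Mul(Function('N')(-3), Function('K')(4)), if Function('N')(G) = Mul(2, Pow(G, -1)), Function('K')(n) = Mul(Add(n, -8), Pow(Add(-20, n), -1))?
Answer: Rational(-1, 6) ≈ -0.16667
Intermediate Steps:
Function('K')(n) = Mul(Pow(Add(-20, n), -1), Add(-8, n)) (Function('K')(n) = Mul(Add(-8, n), Pow(Add(-20, n), -1)) = Mul(Pow(Add(-20, n), -1), Add(-8, n)))
Mul(Function('N')(-3), Function('K')(4)) = Mul(Mul(2, Pow(-3, -1)), Mul(Pow(Add(-20, 4), -1), Add(-8, 4))) = Mul(Mul(2, Rational(-1, 3)), Mul(Pow(-16, -1), -4)) = Mul(Rational(-2, 3), Mul(Rational(-1, 16), -4)) = Mul(Rational(-2, 3), Rational(1, 4)) = Rational(-1, 6)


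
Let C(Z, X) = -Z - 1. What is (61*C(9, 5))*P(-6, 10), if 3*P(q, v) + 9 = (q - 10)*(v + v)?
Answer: 200690/3 ≈ 66897.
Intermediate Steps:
C(Z, X) = -1 - Z
P(q, v) = -3 + 2*v*(-10 + q)/3 (P(q, v) = -3 + ((q - 10)*(v + v))/3 = -3 + ((-10 + q)*(2*v))/3 = -3 + (2*v*(-10 + q))/3 = -3 + 2*v*(-10 + q)/3)
(61*C(9, 5))*P(-6, 10) = (61*(-1 - 1*9))*(-3 - 20/3*10 + (⅔)*(-6)*10) = (61*(-1 - 9))*(-3 - 200/3 - 40) = (61*(-10))*(-329/3) = -610*(-329/3) = 200690/3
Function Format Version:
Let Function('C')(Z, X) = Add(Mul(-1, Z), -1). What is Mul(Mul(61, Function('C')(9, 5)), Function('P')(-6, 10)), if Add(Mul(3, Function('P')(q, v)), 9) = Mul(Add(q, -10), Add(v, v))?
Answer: Rational(200690, 3) ≈ 66897.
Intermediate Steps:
Function('C')(Z, X) = Add(-1, Mul(-1, Z))
Function('P')(q, v) = Add(-3, Mul(Rational(2, 3), v, Add(-10, q))) (Function('P')(q, v) = Add(-3, Mul(Rational(1, 3), Mul(Add(q, -10), Add(v, v)))) = Add(-3, Mul(Rational(1, 3), Mul(Add(-10, q), Mul(2, v)))) = Add(-3, Mul(Rational(1, 3), Mul(2, v, Add(-10, q)))) = Add(-3, Mul(Rational(2, 3), v, Add(-10, q))))
Mul(Mul(61, Function('C')(9, 5)), Function('P')(-6, 10)) = Mul(Mul(61, Add(-1, Mul(-1, 9))), Add(-3, Mul(Rational(-20, 3), 10), Mul(Rational(2, 3), -6, 10))) = Mul(Mul(61, Add(-1, -9)), Add(-3, Rational(-200, 3), -40)) = Mul(Mul(61, -10), Rational(-329, 3)) = Mul(-610, Rational(-329, 3)) = Rational(200690, 3)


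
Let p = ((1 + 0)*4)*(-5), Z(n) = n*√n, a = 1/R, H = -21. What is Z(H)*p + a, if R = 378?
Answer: 1/378 + 420*I*√21 ≈ 0.0026455 + 1924.7*I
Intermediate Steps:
a = 1/378 ≈ 0.0026455
Z(n) = n^(3/2)
p = -20 (p = (1*4)*(-5) = 4*(-5) = -20)
Z(H)*p + a = (-21)^(3/2)*(-20) + 1/378 = -21*I*√21*(-20) + 1/378 = 420*I*√21 + 1/378 = 1/378 + 420*I*√21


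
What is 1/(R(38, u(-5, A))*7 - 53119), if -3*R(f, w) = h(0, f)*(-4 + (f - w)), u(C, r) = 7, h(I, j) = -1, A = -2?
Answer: -1/53056 ≈ -1.8848e-5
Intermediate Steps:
R(f, w) = -4/3 - w/3 + f/3 (R(f, w) = -(-1)*(-4 + (f - w))/3 = -(-1)*(-4 + f - w)/3 = -(4 + w - f)/3 = -4/3 - w/3 + f/3)
1/(R(38, u(-5, A))*7 - 53119) = 1/((-4/3 - ⅓*7 + (⅓)*38)*7 - 53119) = 1/((-4/3 - 7/3 + 38/3)*7 - 53119) = 1/(9*7 - 53119) = 1/(63 - 53119) = 1/(-53056) = -1/53056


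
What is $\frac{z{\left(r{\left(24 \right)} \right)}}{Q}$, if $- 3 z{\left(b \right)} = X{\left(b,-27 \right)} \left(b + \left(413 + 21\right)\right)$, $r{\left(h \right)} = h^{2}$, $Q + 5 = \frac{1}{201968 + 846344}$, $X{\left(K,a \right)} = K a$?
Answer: $- \frac{5488793902080}{5241559} \approx -1.0472 \cdot 10^{6}$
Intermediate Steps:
$Q = - \frac{5241559}{1048312}$ ($Q = -5 + \frac{1}{201968 + 846344} = -5 + \frac{1}{1048312} = - \frac{5241559}{1048312} \approx -5.0$)
$z{\left(b \right)} = 9 b \left(434 + b\right)$ ($z{\left(b \right)} = - \frac{b \left(-27\right) \left(b + \left(413 + 21\right)\right)}{3} = - \frac{- 27 b \left(b + 434\right)}{3} = - \frac{- 27 b \left(434 + b\right)}{3} = - \frac{\left(-27\right) b \left(434 + b\right)}{3} = 9 b \left(434 + b\right)$)
$\frac{z{\left(r{\left(24 \right)} \right)}}{Q} = \frac{9 \cdot 24^{2} \left(434 + 24^{2}\right)}{- \frac{5241559}{1048312}} = 9 \cdot 576 \left(434 + 576\right) \left(- \frac{1048312}{5241559}\right) = 9 \cdot 576 \cdot 1010 \left(- \frac{1048312}{5241559}\right) = 5235840 \left(- \frac{1048312}{5241559}\right) = - \frac{5488793902080}{5241559}$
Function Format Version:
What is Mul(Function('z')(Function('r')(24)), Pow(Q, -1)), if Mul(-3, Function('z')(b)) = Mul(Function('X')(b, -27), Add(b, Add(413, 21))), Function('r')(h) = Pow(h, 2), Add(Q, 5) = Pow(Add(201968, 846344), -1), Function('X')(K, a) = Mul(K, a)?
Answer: Rational(-5488793902080, 5241559) ≈ -1.0472e+6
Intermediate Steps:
Q = Rational(-5241559, 1048312) (Q = Add(-5, Pow(Add(201968, 846344), -1)) = Add(-5, Pow(1048312, -1)) = Add(-5, Rational(1, 1048312)) = Rational(-5241559, 1048312) ≈ -5.0000)
Function('z')(b) = Mul(9, b, Add(434, b)) (Function('z')(b) = Mul(Rational(-1, 3), Mul(Mul(b, -27), Add(b, Add(413, 21)))) = Mul(Rational(-1, 3), Mul(Mul(-27, b), Add(b, 434))) = Mul(Rational(-1, 3), Mul(Mul(-27, b), Add(434, b))) = Mul(Rational(-1, 3), Mul(-27, b, Add(434, b))) = Mul(9, b, Add(434, b)))
Mul(Function('z')(Function('r')(24)), Pow(Q, -1)) = Mul(Mul(9, Pow(24, 2), Add(434, Pow(24, 2))), Pow(Rational(-5241559, 1048312), -1)) = Mul(Mul(9, 576, Add(434, 576)), Rational(-1048312, 5241559)) = Mul(Mul(9, 576, 1010), Rational(-1048312, 5241559)) = Mul(5235840, Rational(-1048312, 5241559)) = Rational(-5488793902080, 5241559)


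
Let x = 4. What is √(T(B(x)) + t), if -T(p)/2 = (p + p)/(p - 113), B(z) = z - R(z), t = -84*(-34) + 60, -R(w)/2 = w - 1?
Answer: 2*√7734991/103 ≈ 54.004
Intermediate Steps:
R(w) = 2 - 2*w (R(w) = -2*(w - 1) = -2*(-1 + w) = 2 - 2*w)
t = 2916 (t = 2856 + 60 = 2916)
B(z) = -2 + 3*z (B(z) = z - (2 - 2*z) = z + (-2 + 2*z) = -2 + 3*z)
T(p) = -4*p/(-113 + p) (T(p) = -2*(p + p)/(p - 113) = -2*2*p/(-113 + p) = -4*p/(-113 + p))
√(T(B(x)) + t) = √(-4*(-2 + 3*4)/(-113 + (-2 + 3*4)) + 2916) = √(-4*(-2 + 12)/(-113 + (-2 + 12)) + 2916) = √(-4*10/(-113 + 10) + 2916) = √(-4*10/(-103) + 2916) = √(-4*10*(-1/103) + 2916) = √(40/103 + 2916) = √(300388/103) = 2*√7734991/103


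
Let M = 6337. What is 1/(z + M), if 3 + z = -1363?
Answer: 1/4971 ≈ 0.00020117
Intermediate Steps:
z = -1366 (z = -3 - 1363 = -1366)
1/(z + M) = 1/(-1366 + 6337) = 1/4971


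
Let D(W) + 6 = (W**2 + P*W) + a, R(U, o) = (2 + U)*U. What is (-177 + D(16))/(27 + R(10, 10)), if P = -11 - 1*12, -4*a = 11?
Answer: -397/196 ≈ -2.0255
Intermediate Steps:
a = -11/4 (a = -1/4*11 = -11/4 ≈ -2.7500)
R(U, o) = U*(2 + U)
P = -23 (P = -11 - 12 = -23)
D(W) = -35/4 + W**2 - 23*W (D(W) = -6 + ((W**2 - 23*W) - 11/4) = -6 + (-11/4 + W**2 - 23*W) = -35/4 + W**2 - 23*W)
(-177 + D(16))/(27 + R(10, 10)) = (-177 + (-35/4 + 16**2 - 23*16))/(27 + 10*(2 + 10)) = (-177 + (-35/4 + 256 - 368))/(27 + 10*12) = (-177 - 483/4)/(27 + 120) = -1191/4/147 = -1191/4*1/147 = -397/196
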